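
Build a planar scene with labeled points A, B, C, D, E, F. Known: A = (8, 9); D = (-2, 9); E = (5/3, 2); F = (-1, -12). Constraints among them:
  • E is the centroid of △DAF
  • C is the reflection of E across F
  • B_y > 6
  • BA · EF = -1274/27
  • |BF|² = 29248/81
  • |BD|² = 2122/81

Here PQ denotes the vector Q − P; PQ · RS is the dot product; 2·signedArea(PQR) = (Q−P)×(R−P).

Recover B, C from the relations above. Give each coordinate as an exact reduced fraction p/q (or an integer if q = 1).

1. B_x = 23/9  [line 8/3·x + 14·y + -2704/27 = 0 ∩ |BF|² = 29248/81]
2. B_y = 20/3  [line 8/3·x + 14·y + -2704/27 = 0 ∩ |BF|² = 29248/81]
   → B = (23/9, 20/3)
3. C_x = -11/3  [C is the reflection of E across F]
4. C_y = -26  [C is the reflection of E across F]
   → C = (-11/3, -26)

B = (23/9, 20/3)
C = (-11/3, -26)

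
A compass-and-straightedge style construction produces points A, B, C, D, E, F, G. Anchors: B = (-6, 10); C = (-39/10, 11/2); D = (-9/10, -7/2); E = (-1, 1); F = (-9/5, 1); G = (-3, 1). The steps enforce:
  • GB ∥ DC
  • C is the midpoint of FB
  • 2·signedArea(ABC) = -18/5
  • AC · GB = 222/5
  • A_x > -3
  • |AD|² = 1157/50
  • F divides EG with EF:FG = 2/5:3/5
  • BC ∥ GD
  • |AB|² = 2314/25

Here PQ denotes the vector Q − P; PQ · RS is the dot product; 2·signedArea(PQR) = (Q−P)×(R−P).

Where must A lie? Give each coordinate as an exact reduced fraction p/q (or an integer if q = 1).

A = (-13/5, 1)

1. A_x = -13/5  [2·signedArea(ABC) = -18/5 ∩ AC · GB = 222/5]
2. A_y = 1  [2·signedArea(ABC) = -18/5 ∩ AC · GB = 222/5]
   → A = (-13/5, 1)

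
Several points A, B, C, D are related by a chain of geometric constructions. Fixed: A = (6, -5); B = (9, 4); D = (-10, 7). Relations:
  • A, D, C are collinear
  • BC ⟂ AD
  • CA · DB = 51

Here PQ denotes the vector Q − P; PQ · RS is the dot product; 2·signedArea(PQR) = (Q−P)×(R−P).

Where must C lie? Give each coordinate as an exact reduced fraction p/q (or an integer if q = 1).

C = (18/5, -16/5)

1. C_x = 18/5  [A, D, C are collinear ∩ BC ⟂ AD]
2. C_y = -16/5  [A, D, C are collinear ∩ BC ⟂ AD]
   → C = (18/5, -16/5)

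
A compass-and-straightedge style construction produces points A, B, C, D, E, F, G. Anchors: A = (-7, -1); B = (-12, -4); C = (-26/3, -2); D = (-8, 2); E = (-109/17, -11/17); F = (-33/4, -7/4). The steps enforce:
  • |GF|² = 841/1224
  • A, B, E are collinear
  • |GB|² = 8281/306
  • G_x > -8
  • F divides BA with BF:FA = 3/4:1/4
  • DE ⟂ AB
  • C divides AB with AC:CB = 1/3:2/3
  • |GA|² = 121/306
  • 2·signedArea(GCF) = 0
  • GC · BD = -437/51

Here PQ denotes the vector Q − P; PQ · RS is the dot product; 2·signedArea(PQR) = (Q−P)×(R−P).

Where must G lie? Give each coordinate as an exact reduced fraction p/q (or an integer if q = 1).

G = (-769/102, -45/34)

1. G_x = -769/102  [2·signedArea(GCF) = 0 ∩ GC · BD = -437/51]
2. G_y = -45/34  [2·signedArea(GCF) = 0 ∩ GC · BD = -437/51]
   → G = (-769/102, -45/34)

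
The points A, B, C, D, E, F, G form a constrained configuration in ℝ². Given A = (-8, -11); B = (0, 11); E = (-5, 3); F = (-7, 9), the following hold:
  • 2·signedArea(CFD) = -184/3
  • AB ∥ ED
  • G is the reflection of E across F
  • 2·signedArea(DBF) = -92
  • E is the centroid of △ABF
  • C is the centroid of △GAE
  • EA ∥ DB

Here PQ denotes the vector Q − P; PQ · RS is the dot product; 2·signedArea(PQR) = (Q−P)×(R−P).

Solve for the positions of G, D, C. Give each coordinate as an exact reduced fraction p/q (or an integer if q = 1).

1. G_x = -9  [G is the reflection of E across F]
2. G_y = 15  [G is the reflection of E across F]
   → G = (-9, 15)
3. D_x = 3  [EA ∥ DB ∩ AB ∥ ED]
4. D_y = 25  [EA ∥ DB ∩ AB ∥ ED]
   → D = (3, 25)
5. C_x = -22/3  [C is the centroid of △GAE]
6. C_y = 7/3  [C is the centroid of △GAE]
   → C = (-22/3, 7/3)

C = (-22/3, 7/3)
D = (3, 25)
G = (-9, 15)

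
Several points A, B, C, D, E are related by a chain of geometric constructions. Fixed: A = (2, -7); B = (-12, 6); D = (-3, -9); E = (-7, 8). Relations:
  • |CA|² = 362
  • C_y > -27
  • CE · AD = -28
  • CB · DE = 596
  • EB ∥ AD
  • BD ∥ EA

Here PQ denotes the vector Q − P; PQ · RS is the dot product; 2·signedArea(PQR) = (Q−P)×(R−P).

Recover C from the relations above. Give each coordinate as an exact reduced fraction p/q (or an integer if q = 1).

C = (1, -26)

1. C_x = 1  [CE · AD = -28 ∩ CB · DE = 596]
2. C_y = -26  [CE · AD = -28 ∩ CB · DE = 596]
   → C = (1, -26)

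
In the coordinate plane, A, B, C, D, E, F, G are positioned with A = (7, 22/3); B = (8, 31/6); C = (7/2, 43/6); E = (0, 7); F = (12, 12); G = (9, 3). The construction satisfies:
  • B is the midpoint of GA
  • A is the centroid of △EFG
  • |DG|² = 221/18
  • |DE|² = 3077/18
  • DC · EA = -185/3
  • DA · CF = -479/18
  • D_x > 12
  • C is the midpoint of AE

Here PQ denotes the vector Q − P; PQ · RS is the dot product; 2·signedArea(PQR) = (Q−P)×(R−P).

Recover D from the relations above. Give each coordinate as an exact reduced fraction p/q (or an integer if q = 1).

D = (25/2, 19/6)

1. D_x = 25/2  [DA · CF = -479/18 ∩ DC · EA = -185/3]
2. D_y = 19/6  [DA · CF = -479/18 ∩ DC · EA = -185/3]
   → D = (25/2, 19/6)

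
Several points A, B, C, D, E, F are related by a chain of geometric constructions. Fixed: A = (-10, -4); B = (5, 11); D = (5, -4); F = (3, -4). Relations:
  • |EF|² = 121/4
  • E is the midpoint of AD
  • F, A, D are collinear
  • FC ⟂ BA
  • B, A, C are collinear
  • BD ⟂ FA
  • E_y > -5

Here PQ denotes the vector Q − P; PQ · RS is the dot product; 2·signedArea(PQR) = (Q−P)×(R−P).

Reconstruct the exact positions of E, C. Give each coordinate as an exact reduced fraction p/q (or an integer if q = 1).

C = (-7/2, 5/2)
E = (-5/2, -4)

1. E_x = -5/2  [E is the midpoint of AD]
2. E_y = -4  [E is the midpoint of AD]
   → E = (-5/2, -4)
3. C_x = -7/2  [B, A, C are collinear ∩ FC ⟂ BA]
4. C_y = 5/2  [B, A, C are collinear ∩ FC ⟂ BA]
   → C = (-7/2, 5/2)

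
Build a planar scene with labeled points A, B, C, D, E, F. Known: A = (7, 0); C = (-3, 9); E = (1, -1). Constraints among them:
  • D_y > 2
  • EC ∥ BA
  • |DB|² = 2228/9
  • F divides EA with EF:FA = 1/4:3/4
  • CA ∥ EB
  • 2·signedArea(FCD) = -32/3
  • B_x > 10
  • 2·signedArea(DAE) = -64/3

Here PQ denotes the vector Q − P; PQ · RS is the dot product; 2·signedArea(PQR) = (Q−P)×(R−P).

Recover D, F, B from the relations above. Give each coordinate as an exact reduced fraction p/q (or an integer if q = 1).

1. F_x = 5/2  [F divides EA with EF:FA = 1/4:3/4]
2. F_y = -3/4  [F divides EA with EF:FA = 1/4:3/4]
   → F = (5/2, -3/4)
3. B_x = 11  [EC ∥ BA ∩ CA ∥ EB]
4. B_y = -10  [EC ∥ BA ∩ CA ∥ EB]
   → B = (11, -10)
5. D_x = 5/3  [2·signedArea(DAE) = -64/3 ∩ 2·signedArea(FCD) = -32/3]
6. D_y = 8/3  [2·signedArea(DAE) = -64/3 ∩ 2·signedArea(FCD) = -32/3]
   → D = (5/3, 8/3)

B = (11, -10)
D = (5/3, 8/3)
F = (5/2, -3/4)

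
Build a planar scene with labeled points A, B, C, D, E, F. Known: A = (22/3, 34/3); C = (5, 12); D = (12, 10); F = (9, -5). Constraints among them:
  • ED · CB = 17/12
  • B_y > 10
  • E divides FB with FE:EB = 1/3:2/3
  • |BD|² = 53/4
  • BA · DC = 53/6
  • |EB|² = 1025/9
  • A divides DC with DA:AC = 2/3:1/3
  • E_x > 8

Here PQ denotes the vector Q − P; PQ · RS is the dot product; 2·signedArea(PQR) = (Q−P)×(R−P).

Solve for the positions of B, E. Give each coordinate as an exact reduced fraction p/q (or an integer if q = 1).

B = (17/2, 11)
E = (53/6, 1/3)

1. B_x = 17/2  [line 7·x + -2·y + -75/2 = 0 ∩ |BD|² = 53/4]
2. B_y = 11  [line 7·x + -2·y + -75/2 = 0 ∩ |BD|² = 53/4]
   → B = (17/2, 11)
3. E_x = 53/6  [E divides FB with FE:EB = 1/3:2/3]
4. E_y = 1/3  [E divides FB with FE:EB = 1/3:2/3]
   → E = (53/6, 1/3)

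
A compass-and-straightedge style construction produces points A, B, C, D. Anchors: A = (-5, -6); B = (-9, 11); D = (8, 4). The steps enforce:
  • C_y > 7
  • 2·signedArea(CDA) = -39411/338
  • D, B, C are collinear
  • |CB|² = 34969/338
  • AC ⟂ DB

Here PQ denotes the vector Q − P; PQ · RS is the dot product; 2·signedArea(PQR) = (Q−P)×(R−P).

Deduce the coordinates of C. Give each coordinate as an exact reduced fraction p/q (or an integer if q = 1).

1. C_x = 137/338  [D, B, C are collinear ∩ AC ⟂ DB]
2. C_y = 2409/338  [D, B, C are collinear ∩ AC ⟂ DB]
   → C = (137/338, 2409/338)

C = (137/338, 2409/338)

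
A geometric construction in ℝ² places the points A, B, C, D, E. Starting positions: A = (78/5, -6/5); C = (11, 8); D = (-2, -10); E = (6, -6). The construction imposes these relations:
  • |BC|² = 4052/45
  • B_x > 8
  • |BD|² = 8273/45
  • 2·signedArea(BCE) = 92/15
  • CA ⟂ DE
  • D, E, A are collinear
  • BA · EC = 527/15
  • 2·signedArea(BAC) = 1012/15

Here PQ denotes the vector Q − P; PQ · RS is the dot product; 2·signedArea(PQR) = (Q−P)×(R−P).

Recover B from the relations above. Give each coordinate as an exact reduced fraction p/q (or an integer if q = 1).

B = (41/5, -16/15)

1. B_x = 41/5  [2·signedArea(BCE) = 92/15 ∩ 2·signedArea(BAC) = 1012/15]
2. B_y = -16/15  [2·signedArea(BCE) = 92/15 ∩ 2·signedArea(BAC) = 1012/15]
   → B = (41/5, -16/15)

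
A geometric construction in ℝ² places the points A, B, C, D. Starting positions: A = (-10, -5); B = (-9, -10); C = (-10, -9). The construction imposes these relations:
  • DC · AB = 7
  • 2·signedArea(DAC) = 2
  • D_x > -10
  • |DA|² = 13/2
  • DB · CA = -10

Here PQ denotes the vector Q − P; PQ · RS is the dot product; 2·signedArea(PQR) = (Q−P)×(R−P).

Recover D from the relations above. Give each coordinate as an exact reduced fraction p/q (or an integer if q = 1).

1. D_x = -19/2  [2·signedArea(DAC) = 2 ∩ DC · AB = 7]
2. D_y = -15/2  [2·signedArea(DAC) = 2 ∩ DC · AB = 7]
   → D = (-19/2, -15/2)

D = (-19/2, -15/2)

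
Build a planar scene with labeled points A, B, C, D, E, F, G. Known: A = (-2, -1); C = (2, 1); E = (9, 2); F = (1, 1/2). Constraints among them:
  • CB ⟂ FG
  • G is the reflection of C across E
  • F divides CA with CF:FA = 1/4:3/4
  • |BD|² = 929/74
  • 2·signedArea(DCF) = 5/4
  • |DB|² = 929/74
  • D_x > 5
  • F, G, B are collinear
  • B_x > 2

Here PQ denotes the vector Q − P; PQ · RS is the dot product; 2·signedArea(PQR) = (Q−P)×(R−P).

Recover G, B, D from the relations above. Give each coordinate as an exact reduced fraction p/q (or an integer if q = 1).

1. G_x = 16  [G is the reflection of C across E]
2. G_y = 3  [G is the reflection of C across E]
   → G = (16, 3)
3. B_x = 76/37  [F, G, B are collinear ∩ CB ⟂ FG]
4. B_y = 25/37  [F, G, B are collinear ∩ CB ⟂ FG]
   → B = (76/37, 25/37)
5. D_x = 11/2  [line 1/2·x + -1·y + -5/4 = 0 ∩ |DB|² = 929/74]
6. D_y = 3/2  [line 1/2·x + -1·y + -5/4 = 0 ∩ |DB|² = 929/74]
   → D = (11/2, 3/2)

B = (76/37, 25/37)
D = (11/2, 3/2)
G = (16, 3)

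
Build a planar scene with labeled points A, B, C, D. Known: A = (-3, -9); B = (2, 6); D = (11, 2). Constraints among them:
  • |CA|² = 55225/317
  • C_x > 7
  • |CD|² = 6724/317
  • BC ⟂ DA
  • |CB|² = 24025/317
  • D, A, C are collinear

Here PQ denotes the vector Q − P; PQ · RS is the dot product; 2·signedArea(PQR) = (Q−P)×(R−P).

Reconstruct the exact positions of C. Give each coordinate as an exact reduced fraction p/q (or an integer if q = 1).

C = (2339/317, -268/317)

1. C_x = 2339/317  [D, A, C are collinear ∩ BC ⟂ DA]
2. C_y = -268/317  [D, A, C are collinear ∩ BC ⟂ DA]
   → C = (2339/317, -268/317)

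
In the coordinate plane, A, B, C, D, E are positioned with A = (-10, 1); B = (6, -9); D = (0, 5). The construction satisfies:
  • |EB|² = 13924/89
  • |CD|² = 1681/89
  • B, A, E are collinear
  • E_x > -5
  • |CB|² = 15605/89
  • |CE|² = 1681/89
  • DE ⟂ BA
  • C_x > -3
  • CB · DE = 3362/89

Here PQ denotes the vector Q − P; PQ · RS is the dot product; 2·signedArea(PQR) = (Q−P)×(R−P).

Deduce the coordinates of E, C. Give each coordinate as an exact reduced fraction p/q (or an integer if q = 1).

1. E_x = -410/89  [B, A, E are collinear ∩ DE ⟂ BA]
2. E_y = -211/89  [B, A, E are collinear ∩ DE ⟂ BA]
   → E = (-410/89, -211/89)
3. C_x = -205/89  [line 410/89·x + 656/89·y + 82/89 = 0 ∩ |CD|² = 1681/89]
4. C_y = 117/89  [line 410/89·x + 656/89·y + 82/89 = 0 ∩ |CD|² = 1681/89]
   → C = (-205/89, 117/89)

C = (-205/89, 117/89)
E = (-410/89, -211/89)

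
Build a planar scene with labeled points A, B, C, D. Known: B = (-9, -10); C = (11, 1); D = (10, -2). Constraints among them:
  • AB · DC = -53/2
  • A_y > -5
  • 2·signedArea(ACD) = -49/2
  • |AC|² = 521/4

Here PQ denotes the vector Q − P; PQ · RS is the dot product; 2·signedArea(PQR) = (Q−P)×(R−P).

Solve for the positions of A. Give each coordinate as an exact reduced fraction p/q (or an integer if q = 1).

1. A_x = 1  [2·signedArea(ACD) = -49/2 ∩ AB · DC = -53/2]
2. A_y = -9/2  [2·signedArea(ACD) = -49/2 ∩ AB · DC = -53/2]
   → A = (1, -9/2)

A = (1, -9/2)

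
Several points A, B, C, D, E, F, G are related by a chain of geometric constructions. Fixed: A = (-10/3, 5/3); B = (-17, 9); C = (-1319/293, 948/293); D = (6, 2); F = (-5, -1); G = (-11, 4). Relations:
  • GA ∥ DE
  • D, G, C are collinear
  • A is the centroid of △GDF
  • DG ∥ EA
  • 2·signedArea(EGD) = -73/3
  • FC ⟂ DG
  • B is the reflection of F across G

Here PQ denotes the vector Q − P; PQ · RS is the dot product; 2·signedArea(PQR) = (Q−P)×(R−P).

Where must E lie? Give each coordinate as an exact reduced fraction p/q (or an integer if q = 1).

E = (41/3, -1/3)

1. E_x = 41/3  [DG ∥ EA ∩ GA ∥ DE]
2. E_y = -1/3  [DG ∥ EA ∩ GA ∥ DE]
   → E = (41/3, -1/3)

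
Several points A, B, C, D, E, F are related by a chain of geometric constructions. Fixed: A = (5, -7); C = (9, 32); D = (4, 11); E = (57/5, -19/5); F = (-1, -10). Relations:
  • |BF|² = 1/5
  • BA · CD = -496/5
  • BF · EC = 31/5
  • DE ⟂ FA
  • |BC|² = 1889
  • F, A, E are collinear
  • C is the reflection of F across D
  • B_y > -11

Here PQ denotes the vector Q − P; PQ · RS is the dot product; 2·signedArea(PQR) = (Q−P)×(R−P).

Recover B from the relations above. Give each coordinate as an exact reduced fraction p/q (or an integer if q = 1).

1. B_x = -7/5  [BF · EC = 31/5 ∩ BA · CD = -496/5]
2. B_y = -51/5  [BF · EC = 31/5 ∩ BA · CD = -496/5]
   → B = (-7/5, -51/5)

B = (-7/5, -51/5)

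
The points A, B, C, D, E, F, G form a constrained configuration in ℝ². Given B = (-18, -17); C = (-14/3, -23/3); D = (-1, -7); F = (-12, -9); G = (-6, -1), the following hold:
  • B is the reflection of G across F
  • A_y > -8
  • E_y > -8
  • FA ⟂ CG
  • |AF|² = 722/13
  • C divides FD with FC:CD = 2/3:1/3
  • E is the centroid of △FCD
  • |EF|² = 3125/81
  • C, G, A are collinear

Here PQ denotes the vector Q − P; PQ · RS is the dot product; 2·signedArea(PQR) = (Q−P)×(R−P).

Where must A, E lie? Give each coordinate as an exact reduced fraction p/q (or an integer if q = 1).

1. A_x = -61/13  [C, G, A are collinear ∩ FA ⟂ CG]
2. A_y = -98/13  [C, G, A are collinear ∩ FA ⟂ CG]
   → A = (-61/13, -98/13)
3. E_x = -53/9  [E is the centroid of △FCD]
4. E_y = -71/9  [E is the centroid of △FCD]
   → E = (-53/9, -71/9)

A = (-61/13, -98/13)
E = (-53/9, -71/9)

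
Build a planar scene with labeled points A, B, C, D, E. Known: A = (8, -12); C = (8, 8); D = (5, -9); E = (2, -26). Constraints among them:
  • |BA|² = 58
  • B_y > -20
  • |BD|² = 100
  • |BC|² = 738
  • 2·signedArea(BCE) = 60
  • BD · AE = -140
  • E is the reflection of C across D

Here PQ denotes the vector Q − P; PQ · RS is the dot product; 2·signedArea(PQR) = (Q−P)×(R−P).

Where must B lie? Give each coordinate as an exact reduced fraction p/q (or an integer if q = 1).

B = (5, -19)

1. B_x = 5  [BD · AE = -140 ∩ 2·signedArea(BCE) = 60]
2. B_y = -19  [BD · AE = -140 ∩ 2·signedArea(BCE) = 60]
   → B = (5, -19)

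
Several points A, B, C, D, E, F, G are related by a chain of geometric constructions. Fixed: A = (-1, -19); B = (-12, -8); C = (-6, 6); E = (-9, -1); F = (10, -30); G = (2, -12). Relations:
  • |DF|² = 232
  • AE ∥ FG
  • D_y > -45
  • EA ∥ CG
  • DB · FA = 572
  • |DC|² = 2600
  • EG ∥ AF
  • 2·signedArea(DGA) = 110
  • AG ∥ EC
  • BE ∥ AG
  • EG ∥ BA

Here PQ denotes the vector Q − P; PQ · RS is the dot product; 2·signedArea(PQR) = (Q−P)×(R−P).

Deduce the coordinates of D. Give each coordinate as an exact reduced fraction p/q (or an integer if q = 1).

D = (4, -44)

1. D_x = 4  [DB · FA = 572 ∩ 2·signedArea(DGA) = 110]
2. D_y = -44  [DB · FA = 572 ∩ 2·signedArea(DGA) = 110]
   → D = (4, -44)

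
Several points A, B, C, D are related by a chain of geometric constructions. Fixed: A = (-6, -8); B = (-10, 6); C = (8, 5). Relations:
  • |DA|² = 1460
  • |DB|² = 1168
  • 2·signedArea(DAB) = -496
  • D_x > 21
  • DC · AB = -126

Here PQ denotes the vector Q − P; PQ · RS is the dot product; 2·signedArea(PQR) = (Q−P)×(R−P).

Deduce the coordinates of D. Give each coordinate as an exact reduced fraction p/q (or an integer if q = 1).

1. D_x = 22  [2·signedArea(DAB) = -496 ∩ DC · AB = -126]
2. D_y = 18  [2·signedArea(DAB) = -496 ∩ DC · AB = -126]
   → D = (22, 18)

D = (22, 18)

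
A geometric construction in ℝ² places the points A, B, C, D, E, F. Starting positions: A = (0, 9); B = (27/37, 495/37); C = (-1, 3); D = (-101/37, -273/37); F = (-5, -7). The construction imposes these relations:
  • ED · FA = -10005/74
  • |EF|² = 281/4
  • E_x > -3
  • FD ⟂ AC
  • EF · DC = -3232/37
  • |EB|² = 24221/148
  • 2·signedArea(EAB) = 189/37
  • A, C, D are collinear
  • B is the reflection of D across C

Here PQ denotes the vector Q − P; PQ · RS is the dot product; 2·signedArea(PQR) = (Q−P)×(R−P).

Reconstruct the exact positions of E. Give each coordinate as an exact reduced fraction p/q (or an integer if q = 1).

E = (-5/2, 1)

1. E_x = -5/2  [EF · DC = -3232/37 ∩ 2·signedArea(EAB) = 189/37]
2. E_y = 1  [EF · DC = -3232/37 ∩ 2·signedArea(EAB) = 189/37]
   → E = (-5/2, 1)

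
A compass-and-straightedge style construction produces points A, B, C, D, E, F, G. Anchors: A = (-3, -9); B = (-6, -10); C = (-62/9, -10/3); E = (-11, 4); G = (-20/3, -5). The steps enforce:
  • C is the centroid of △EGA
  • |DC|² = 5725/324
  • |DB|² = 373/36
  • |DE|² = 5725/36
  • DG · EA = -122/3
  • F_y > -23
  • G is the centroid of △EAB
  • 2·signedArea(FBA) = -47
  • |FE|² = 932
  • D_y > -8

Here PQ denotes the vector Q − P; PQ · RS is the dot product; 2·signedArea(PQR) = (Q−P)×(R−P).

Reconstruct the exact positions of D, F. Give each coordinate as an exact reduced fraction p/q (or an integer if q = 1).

D = (-29/6, -7)
F = (5, -22)

1. D_x = -29/6  [line -8·x + 13·y + 157/3 = 0 ∩ |DB|² = 373/36]
2. D_y = -7  [line -8·x + 13·y + 157/3 = 0 ∩ |DB|² = 373/36]
   → D = (-29/6, -7)
3. F_x = 5  [line -1·x + 3·y + 71 = 0 ∩ |FE|² = 932]
4. F_y = -22  [line -1·x + 3·y + 71 = 0 ∩ |FE|² = 932]
   → F = (5, -22)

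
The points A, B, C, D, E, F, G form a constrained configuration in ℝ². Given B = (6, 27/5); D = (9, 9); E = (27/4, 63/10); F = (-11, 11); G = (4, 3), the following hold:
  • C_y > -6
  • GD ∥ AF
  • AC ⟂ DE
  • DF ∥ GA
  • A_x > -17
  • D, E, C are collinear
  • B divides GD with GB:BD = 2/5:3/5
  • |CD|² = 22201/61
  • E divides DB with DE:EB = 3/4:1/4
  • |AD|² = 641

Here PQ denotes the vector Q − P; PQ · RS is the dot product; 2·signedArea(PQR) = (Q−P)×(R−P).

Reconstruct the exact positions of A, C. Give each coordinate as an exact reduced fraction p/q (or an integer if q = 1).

1. A_x = -16  [GD ∥ AF ∩ DF ∥ GA]
2. A_y = 5  [GD ∥ AF ∩ DF ∥ GA]
   → A = (-16, 5)
3. C_x = -196/61  [D, E, C are collinear ∩ AC ⟂ DE]
4. C_y = -345/61  [D, E, C are collinear ∩ AC ⟂ DE]
   → C = (-196/61, -345/61)

A = (-16, 5)
C = (-196/61, -345/61)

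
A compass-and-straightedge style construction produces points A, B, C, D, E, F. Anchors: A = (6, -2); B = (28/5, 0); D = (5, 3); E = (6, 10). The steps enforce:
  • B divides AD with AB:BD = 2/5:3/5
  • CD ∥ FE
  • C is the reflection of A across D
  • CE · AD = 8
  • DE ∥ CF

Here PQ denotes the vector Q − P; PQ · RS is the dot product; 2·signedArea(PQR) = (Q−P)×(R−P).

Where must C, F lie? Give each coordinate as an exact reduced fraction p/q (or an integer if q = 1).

1. C_x = 4  [C is the reflection of A across D]
2. C_y = 8  [C is the reflection of A across D]
   → C = (4, 8)
3. F_x = 5  [CD ∥ FE ∩ DE ∥ CF]
4. F_y = 15  [CD ∥ FE ∩ DE ∥ CF]
   → F = (5, 15)

C = (4, 8)
F = (5, 15)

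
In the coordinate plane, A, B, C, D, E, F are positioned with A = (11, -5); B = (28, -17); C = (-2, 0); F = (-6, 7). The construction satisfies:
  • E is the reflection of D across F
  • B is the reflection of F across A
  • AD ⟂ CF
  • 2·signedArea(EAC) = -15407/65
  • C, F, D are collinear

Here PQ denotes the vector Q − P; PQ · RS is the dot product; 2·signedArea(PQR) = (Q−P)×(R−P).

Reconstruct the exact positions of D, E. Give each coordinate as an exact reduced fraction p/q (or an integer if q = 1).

1. D_x = 218/65  [C, F, D are collinear ∩ AD ⟂ CF]
2. D_y = -609/65  [C, F, D are collinear ∩ AD ⟂ CF]
   → D = (218/65, -609/65)
3. E_x = -998/65  [E is the reflection of D across F]
4. E_y = 1519/65  [E is the reflection of D across F]
   → E = (-998/65, 1519/65)

D = (218/65, -609/65)
E = (-998/65, 1519/65)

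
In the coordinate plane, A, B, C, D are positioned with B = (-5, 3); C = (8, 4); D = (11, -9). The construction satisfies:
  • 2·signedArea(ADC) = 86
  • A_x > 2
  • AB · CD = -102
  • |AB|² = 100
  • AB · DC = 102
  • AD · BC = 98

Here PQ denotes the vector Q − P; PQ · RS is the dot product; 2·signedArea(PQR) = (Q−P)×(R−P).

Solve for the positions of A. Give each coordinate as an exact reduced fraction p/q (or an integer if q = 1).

1. A_x = 3  [AB · DC = 102 ∩ 2·signedArea(ADC) = 86]
2. A_y = -3  [AB · DC = 102 ∩ 2·signedArea(ADC) = 86]
   → A = (3, -3)

A = (3, -3)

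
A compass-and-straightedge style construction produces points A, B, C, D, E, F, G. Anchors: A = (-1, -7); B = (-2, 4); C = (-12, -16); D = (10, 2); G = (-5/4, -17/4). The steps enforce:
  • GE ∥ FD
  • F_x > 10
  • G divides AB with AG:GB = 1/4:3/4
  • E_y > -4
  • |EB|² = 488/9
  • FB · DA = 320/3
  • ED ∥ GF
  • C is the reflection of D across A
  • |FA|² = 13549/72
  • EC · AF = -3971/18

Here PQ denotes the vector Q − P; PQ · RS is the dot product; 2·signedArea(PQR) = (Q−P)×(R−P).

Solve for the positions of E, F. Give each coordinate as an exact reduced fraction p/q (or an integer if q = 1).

1. F_x = 121/12  [line 11·x + 9·y + -362/3 = 0 ∩ |FA|² = 13549/72]
2. F_y = 13/12  [line 11·x + 9·y + -362/3 = 0 ∩ |FA|² = 13549/72]
   → F = (121/12, 13/12)
3. E_x = -4/3  [EC · AF = -3971/18 ∩ GE ∥ FD]
4. E_y = -10/3  [EC · AF = -3971/18 ∩ GE ∥ FD]
   → E = (-4/3, -10/3)

E = (-4/3, -10/3)
F = (121/12, 13/12)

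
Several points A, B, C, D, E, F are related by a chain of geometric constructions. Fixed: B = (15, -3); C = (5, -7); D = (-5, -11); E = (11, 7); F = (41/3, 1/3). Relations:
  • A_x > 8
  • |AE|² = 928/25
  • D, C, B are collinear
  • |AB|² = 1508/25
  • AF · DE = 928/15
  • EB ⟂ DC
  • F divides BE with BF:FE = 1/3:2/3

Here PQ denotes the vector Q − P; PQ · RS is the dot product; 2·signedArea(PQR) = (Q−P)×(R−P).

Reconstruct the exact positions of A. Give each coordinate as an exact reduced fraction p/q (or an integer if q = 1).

A = (43/5, 7/5)

1. A_x = 43/5  [line -16·x + -18·y + 814/5 = 0 ∩ |AE|² = 928/25]
2. A_y = 7/5  [line -16·x + -18·y + 814/5 = 0 ∩ |AE|² = 928/25]
   → A = (43/5, 7/5)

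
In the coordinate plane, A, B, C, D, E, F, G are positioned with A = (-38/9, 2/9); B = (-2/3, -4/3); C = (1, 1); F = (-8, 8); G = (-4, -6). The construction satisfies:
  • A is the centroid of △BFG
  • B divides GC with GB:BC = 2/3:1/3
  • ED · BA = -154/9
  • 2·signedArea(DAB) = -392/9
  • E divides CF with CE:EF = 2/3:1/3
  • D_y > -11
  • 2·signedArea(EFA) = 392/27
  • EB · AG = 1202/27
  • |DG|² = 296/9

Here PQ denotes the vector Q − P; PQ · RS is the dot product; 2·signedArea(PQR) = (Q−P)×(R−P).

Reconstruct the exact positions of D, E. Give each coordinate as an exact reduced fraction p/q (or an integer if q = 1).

D = (-22/3, -32/3)
E = (-5, 17/3)

1. D_x = -22/3  [line 14/9·x + 32/9·y + 148/3 = 0 ∩ |DG|² = 296/9]
2. D_y = -32/3  [line 14/9·x + 32/9·y + 148/3 = 0 ∩ |DG|² = 296/9]
   → D = (-22/3, -32/3)
3. E_x = -5  [E divides CF with CE:EF = 2/3:1/3]
4. E_y = 17/3  [E divides CF with CE:EF = 2/3:1/3]
   → E = (-5, 17/3)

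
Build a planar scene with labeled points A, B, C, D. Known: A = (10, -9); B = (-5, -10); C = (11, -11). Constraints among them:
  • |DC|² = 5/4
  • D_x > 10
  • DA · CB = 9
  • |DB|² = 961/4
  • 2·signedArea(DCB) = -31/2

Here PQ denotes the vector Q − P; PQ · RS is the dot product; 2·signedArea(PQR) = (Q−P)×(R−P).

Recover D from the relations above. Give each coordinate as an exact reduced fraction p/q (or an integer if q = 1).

1. D_x = 21/2  [DA · CB = 9 ∩ 2·signedArea(DCB) = -31/2]
2. D_y = -10  [DA · CB = 9 ∩ 2·signedArea(DCB) = -31/2]
   → D = (21/2, -10)

D = (21/2, -10)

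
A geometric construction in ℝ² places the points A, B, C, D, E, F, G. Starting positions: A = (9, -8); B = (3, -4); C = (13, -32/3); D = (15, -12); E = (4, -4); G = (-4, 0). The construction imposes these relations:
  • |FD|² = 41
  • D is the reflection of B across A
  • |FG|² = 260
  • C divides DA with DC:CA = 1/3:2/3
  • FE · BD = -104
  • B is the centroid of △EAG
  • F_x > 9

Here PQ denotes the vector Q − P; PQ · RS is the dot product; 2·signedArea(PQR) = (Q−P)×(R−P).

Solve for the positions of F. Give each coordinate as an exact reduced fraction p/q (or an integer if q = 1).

F = (10, -8)

1. F_x = 10  [line -12·x + 8·y + 184 = 0 ∩ |FG|² = 260]
2. F_y = -8  [line -12·x + 8·y + 184 = 0 ∩ |FG|² = 260]
   → F = (10, -8)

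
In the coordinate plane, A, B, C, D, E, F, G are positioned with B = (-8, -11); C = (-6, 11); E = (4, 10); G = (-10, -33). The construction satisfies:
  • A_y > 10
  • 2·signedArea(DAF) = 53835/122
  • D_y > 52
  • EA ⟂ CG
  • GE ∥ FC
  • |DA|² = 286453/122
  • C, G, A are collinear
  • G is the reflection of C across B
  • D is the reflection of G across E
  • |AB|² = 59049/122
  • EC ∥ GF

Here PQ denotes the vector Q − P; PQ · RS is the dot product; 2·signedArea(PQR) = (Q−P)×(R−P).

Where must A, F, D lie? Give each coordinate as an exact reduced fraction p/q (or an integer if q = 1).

A = (-733/122, 1331/122)
D = (18, 53)
F = (-20, -32)

1. A_x = -733/122  [C, G, A are collinear ∩ EA ⟂ CG]
2. A_y = 1331/122  [C, G, A are collinear ∩ EA ⟂ CG]
   → A = (-733/122, 1331/122)
3. F_x = -20  [GE ∥ FC ∩ EC ∥ GF]
4. F_y = -32  [GE ∥ FC ∩ EC ∥ GF]
   → F = (-20, -32)
5. D_x = 18  [D is the reflection of G across E]
6. D_y = 53  [D is the reflection of G across E]
   → D = (18, 53)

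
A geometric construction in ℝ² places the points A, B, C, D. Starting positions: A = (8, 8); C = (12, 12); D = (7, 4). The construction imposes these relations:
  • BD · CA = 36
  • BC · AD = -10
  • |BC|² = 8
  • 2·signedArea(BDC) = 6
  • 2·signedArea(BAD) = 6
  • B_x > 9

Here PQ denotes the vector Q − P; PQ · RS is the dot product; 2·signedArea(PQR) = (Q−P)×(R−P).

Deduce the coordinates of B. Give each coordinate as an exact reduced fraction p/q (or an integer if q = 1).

1. B_x = 10  [2·signedArea(BAD) = 6 ∩ BD · CA = 36]
2. B_y = 10  [2·signedArea(BAD) = 6 ∩ BD · CA = 36]
   → B = (10, 10)

B = (10, 10)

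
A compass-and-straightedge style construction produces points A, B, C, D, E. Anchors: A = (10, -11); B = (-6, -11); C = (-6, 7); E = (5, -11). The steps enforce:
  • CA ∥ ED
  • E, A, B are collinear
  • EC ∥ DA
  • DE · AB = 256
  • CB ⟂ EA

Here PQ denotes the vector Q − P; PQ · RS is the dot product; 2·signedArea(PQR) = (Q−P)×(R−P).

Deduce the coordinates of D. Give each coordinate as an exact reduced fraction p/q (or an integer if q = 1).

1. D_x = 21  [EC ∥ DA ∩ CA ∥ ED]
2. D_y = -29  [EC ∥ DA ∩ CA ∥ ED]
   → D = (21, -29)

D = (21, -29)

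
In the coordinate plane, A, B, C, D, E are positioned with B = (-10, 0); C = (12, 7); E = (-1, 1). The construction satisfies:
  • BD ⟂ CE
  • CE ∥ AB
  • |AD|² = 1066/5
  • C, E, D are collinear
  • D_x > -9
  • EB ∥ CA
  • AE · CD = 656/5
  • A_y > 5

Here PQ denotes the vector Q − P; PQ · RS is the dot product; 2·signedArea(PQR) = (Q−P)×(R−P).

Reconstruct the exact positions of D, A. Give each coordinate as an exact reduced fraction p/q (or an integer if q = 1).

1. D_x = -44/5  [C, E, D are collinear ∩ BD ⟂ CE]
2. D_y = -13/5  [C, E, D are collinear ∩ BD ⟂ CE]
   → D = (-44/5, -13/5)
3. A_x = 3  [CE ∥ AB ∩ EB ∥ CA]
4. A_y = 6  [CE ∥ AB ∩ EB ∥ CA]
   → A = (3, 6)

A = (3, 6)
D = (-44/5, -13/5)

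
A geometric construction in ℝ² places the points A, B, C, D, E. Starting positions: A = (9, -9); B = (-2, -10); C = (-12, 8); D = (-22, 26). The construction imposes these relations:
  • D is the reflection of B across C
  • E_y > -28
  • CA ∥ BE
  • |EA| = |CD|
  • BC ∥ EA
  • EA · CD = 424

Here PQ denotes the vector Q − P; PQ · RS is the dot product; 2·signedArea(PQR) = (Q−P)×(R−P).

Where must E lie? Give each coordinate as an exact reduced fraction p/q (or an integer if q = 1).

1. E_x = 19  [BC ∥ EA ∩ CA ∥ BE]
2. E_y = -27  [BC ∥ EA ∩ CA ∥ BE]
   → E = (19, -27)

E = (19, -27)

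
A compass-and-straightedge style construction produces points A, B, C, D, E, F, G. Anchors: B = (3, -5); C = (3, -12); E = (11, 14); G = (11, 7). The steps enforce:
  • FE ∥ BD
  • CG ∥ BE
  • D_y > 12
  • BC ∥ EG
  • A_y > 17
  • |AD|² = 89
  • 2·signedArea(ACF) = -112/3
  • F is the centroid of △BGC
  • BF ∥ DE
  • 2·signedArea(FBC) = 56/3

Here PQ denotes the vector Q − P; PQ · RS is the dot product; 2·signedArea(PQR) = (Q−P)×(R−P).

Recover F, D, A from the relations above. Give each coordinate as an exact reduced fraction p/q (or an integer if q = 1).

A = (49/3, 52/3)
D = (25/3, 37/3)
F = (17/3, -10/3)

1. F_x = 17/3  [F is the centroid of △BGC]
2. F_y = -10/3  [F is the centroid of △BGC]
   → F = (17/3, -10/3)
3. D_x = 25/3  [BF ∥ DE ∩ FE ∥ BD]
4. D_y = 37/3  [BF ∥ DE ∩ FE ∥ BD]
   → D = (25/3, 37/3)
5. A_x = 49/3  [line -26/3·x + 8/3·y + 286/3 = 0 ∩ |AD|² = 89]
6. A_y = 52/3  [line -26/3·x + 8/3·y + 286/3 = 0 ∩ |AD|² = 89]
   → A = (49/3, 52/3)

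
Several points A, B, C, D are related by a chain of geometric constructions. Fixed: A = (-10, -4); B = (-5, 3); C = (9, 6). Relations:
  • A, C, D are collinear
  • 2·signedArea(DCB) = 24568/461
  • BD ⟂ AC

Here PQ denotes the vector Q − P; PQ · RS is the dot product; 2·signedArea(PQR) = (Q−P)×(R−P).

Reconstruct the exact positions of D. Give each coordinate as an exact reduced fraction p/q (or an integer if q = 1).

D = (-1475/461, -194/461)

1. D_x = -1475/461  [A, C, D are collinear ∩ BD ⟂ AC]
2. D_y = -194/461  [A, C, D are collinear ∩ BD ⟂ AC]
   → D = (-1475/461, -194/461)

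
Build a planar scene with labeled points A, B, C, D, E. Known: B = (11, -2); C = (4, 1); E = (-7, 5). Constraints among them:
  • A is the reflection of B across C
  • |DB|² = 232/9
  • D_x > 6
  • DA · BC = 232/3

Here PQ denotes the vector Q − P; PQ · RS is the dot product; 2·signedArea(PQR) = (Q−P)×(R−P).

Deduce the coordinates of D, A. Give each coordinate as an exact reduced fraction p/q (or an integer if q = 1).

1. A_x = -3  [A is the reflection of B across C]
2. A_y = 4  [A is the reflection of B across C]
   → A = (-3, 4)
3. D_x = 19/3  [line 7·x + -3·y + -133/3 = 0 ∩ |DB|² = 232/9]
4. D_y = 0  [line 7·x + -3·y + -133/3 = 0 ∩ |DB|² = 232/9]
   → D = (19/3, 0)

A = (-3, 4)
D = (19/3, 0)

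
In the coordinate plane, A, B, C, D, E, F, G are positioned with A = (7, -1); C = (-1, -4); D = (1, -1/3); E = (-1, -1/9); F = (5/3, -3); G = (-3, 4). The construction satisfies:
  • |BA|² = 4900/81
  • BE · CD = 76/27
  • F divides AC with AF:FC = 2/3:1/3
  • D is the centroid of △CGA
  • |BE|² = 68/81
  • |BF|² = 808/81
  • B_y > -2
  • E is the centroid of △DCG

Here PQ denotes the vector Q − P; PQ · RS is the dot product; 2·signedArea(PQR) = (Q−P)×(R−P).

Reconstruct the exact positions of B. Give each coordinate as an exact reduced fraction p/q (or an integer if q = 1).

1. B_x = -7/9  [line -2·x + -11/3·y + -47/9 = 0 ∩ |BF|² = 808/81]
2. B_y = -1  [line -2·x + -11/3·y + -47/9 = 0 ∩ |BF|² = 808/81]
   → B = (-7/9, -1)

B = (-7/9, -1)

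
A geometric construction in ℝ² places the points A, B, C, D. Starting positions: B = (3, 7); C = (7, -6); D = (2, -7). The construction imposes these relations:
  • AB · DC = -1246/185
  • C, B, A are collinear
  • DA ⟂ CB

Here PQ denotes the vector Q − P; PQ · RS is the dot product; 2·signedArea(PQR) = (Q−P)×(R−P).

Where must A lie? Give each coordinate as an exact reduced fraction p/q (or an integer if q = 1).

A = (1267/185, -1019/185)

1. A_x = 1267/185  [C, B, A are collinear ∩ DA ⟂ CB]
2. A_y = -1019/185  [C, B, A are collinear ∩ DA ⟂ CB]
   → A = (1267/185, -1019/185)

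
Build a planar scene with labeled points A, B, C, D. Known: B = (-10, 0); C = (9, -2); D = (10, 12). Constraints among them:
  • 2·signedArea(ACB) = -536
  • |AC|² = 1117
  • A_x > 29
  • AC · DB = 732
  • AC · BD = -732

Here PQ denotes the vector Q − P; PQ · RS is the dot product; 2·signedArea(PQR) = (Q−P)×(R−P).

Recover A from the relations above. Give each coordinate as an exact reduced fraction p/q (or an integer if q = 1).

A = (30, 24)

1. A_x = 30  [2·signedArea(ACB) = -536 ∩ AC · DB = 732]
2. A_y = 24  [2·signedArea(ACB) = -536 ∩ AC · DB = 732]
   → A = (30, 24)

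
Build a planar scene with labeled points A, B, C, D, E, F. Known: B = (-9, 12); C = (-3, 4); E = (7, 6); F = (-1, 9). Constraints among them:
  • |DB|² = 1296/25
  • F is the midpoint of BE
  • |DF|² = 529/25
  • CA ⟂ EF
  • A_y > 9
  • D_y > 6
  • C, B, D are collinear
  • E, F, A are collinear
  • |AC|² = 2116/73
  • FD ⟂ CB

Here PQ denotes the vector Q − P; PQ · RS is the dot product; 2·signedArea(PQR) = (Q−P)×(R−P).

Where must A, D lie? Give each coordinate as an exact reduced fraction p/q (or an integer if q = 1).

A = (-81/73, 660/73)
D = (-117/25, 156/25)

1. A_x = -81/73  [E, F, A are collinear ∩ CA ⟂ EF]
2. A_y = 660/73  [E, F, A are collinear ∩ CA ⟂ EF]
   → A = (-81/73, 660/73)
3. D_x = -117/25  [C, B, D are collinear ∩ FD ⟂ CB]
4. D_y = 156/25  [C, B, D are collinear ∩ FD ⟂ CB]
   → D = (-117/25, 156/25)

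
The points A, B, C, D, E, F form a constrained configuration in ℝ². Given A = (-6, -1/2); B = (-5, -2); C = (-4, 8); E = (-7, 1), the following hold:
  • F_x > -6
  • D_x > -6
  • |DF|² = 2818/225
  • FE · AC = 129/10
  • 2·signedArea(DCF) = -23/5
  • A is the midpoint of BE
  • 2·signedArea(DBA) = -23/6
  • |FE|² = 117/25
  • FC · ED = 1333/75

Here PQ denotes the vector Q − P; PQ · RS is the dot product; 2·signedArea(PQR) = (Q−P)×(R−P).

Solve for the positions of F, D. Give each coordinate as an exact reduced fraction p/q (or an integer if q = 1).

1. F_x = -29/5  [line -2·x + -17/2·y + -92/5 = 0 ∩ |FE|² = 117/25]
2. F_y = -4/5  [line -2·x + -17/2·y + -92/5 = 0 ∩ |FE|² = 117/25]
   → F = (-29/5, -4/5)
3. D_x = -28/5  [2·signedArea(DCF) = -23/5 ∩ 2·signedArea(DBA) = -23/6]
4. D_y = 41/15  [2·signedArea(DCF) = -23/5 ∩ 2·signedArea(DBA) = -23/6]
   → D = (-28/5, 41/15)

D = (-28/5, 41/15)
F = (-29/5, -4/5)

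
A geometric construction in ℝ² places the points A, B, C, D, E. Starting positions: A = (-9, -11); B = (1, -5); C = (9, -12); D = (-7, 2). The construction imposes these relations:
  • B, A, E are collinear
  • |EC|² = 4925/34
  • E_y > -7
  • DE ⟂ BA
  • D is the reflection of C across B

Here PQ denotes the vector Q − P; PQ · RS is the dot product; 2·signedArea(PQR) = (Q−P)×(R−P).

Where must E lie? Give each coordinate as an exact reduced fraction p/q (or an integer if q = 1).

1. E_x = -61/34  [B, A, E are collinear ∩ DE ⟂ BA]
2. E_y = -227/34  [B, A, E are collinear ∩ DE ⟂ BA]
   → E = (-61/34, -227/34)

E = (-61/34, -227/34)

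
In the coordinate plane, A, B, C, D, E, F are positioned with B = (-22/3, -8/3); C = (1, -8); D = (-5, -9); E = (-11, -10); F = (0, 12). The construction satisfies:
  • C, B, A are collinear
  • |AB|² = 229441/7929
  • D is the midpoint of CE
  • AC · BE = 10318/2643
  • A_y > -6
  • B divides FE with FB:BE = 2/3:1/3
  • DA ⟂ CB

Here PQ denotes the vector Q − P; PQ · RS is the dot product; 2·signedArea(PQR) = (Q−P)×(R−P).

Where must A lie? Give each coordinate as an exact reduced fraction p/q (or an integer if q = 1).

1. A_x = -2469/881  [C, B, A are collinear ∩ DA ⟂ CB]
2. A_y = -4904/881  [C, B, A are collinear ∩ DA ⟂ CB]
   → A = (-2469/881, -4904/881)

A = (-2469/881, -4904/881)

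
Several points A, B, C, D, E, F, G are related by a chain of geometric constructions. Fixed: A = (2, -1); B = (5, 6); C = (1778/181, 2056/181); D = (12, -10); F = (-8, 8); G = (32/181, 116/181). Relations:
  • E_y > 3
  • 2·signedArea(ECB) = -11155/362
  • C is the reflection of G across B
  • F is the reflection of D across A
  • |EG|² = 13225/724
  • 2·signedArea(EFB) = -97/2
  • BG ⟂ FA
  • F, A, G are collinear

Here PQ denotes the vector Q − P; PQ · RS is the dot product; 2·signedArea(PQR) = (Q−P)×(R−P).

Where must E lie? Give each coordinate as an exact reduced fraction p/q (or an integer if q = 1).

E = (-3, 7/2)

1. E_x = -3  [2·signedArea(EFB) = -97/2 ∩ 2·signedArea(ECB) = -11155/362]
2. E_y = 7/2  [2·signedArea(EFB) = -97/2 ∩ 2·signedArea(ECB) = -11155/362]
   → E = (-3, 7/2)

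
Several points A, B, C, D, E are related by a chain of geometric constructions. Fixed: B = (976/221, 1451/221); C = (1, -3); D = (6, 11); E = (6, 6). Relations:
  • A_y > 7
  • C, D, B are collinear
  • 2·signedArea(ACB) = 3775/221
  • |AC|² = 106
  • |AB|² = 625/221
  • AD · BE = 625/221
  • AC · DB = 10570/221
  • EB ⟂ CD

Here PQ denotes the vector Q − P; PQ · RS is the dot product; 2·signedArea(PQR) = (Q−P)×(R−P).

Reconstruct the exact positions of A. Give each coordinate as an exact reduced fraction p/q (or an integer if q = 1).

1. A_x = 626/221  [AC · DB = 10570/221 ∩ AD · BE = 625/221]
2. A_y = 1576/221  [AC · DB = 10570/221 ∩ AD · BE = 625/221]
   → A = (626/221, 1576/221)

A = (626/221, 1576/221)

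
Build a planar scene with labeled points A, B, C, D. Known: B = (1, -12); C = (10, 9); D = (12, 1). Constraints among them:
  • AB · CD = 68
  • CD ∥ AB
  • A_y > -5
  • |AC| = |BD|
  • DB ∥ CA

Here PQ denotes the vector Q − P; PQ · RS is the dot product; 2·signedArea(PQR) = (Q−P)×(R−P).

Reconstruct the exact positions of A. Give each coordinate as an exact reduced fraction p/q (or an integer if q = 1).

1. A_x = -1  [CD ∥ AB ∩ DB ∥ CA]
2. A_y = -4  [CD ∥ AB ∩ DB ∥ CA]
   → A = (-1, -4)

A = (-1, -4)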